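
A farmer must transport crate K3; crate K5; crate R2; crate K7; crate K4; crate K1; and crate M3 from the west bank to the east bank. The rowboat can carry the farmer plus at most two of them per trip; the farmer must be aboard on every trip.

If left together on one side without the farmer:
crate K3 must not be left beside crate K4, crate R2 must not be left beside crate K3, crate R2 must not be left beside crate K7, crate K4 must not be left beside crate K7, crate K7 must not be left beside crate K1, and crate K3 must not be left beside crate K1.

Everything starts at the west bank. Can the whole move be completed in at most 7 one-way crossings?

No

Counting alone: the farmer can take at most 2 across per trip to the east bank, so moving all 7 needs at least 4 loaded trips out, with a return between consecutive ones — at least 7 crossings.
The safety rule pushes this higher. Following every safe sequence of crossings, the most of the 7 that can be at the east bank as the rowboat arrives there on crossing 7 is 6 — never all 7.
So the move cannot be finished within 7 crossings. (The shortest complete plan takes 9:)
1. Farmer goes to the east bank with crate K3 and crate K7.  [the west bank: crate K1, crate K4, crate K5, crate M3, crate R2 | the east bank: crate K3, crate K7]
2. Farmer goes back to the west bank alone.  [the west bank: crate K1, crate K4, crate K5, crate M3, crate R2 | the east bank: crate K3, crate K7]
3. Farmer goes to the east bank with crate K5.  [the west bank: crate K1, crate K4, crate M3, crate R2 | the east bank: crate K3, crate K5, crate K7]
4. Farmer goes back to the west bank alone.  [the west bank: crate K1, crate K4, crate M3, crate R2 | the east bank: crate K3, crate K5, crate K7]
5. Farmer goes to the east bank with crate K4 and crate R2.  [the west bank: crate K1, crate M3 | the east bank: crate K3, crate K4, crate K5, crate K7, crate R2]
6. Farmer goes back to the west bank with crate K3 and crate K7.  [the west bank: crate K1, crate K3, crate K7, crate M3 | the east bank: crate K4, crate K5, crate R2]
7. Farmer goes to the east bank with crate K1 and crate M3.  [the west bank: crate K3, crate K7 | the east bank: crate K1, crate K4, crate K5, crate M3, crate R2]
8. Farmer goes back to the west bank alone.  [the west bank: crate K3, crate K7 | the east bank: crate K1, crate K4, crate K5, crate M3, crate R2]
9. Farmer goes to the east bank with crate K3 and crate K7.  [the west bank: — | the east bank: crate K1, crate K3, crate K4, crate K5, crate K7, crate M3, crate R2]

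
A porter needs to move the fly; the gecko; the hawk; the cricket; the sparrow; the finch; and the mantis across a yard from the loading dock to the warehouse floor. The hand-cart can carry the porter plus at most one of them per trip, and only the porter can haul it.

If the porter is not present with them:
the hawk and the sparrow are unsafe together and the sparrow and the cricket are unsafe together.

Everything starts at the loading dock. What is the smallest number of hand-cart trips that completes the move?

Counting alone: the porter can take at most 1 across per trip to the warehouse floor, so moving all 7 needs at least 7 loaded trips out, with a return between consecutive ones — at least 13 crossings.
The safety rule pushes this higher. Following every safe sequence of crossings, the most of the 7 that can be at the warehouse floor as the hand-cart arrives there on crossing 13 is 6 — never all 7.
So no plan with fewer than 15 crossings exists, and this one achieves 15:
1. Porter goes to the warehouse floor with the sparrow.  [the loading dock: the cricket, the finch, the fly, the gecko, the hawk, the mantis | the warehouse floor: the sparrow]
2. Porter goes back to the loading dock alone.  [the loading dock: the cricket, the finch, the fly, the gecko, the hawk, the mantis | the warehouse floor: the sparrow]
3. Porter goes to the warehouse floor with the fly.  [the loading dock: the cricket, the finch, the gecko, the hawk, the mantis | the warehouse floor: the fly, the sparrow]
4. Porter goes back to the loading dock alone.  [the loading dock: the cricket, the finch, the gecko, the hawk, the mantis | the warehouse floor: the fly, the sparrow]
5. Porter goes to the warehouse floor with the gecko.  [the loading dock: the cricket, the finch, the hawk, the mantis | the warehouse floor: the fly, the gecko, the sparrow]
6. Porter goes back to the loading dock alone.  [the loading dock: the cricket, the finch, the hawk, the mantis | the warehouse floor: the fly, the gecko, the sparrow]
7. Porter goes to the warehouse floor with the hawk.  [the loading dock: the cricket, the finch, the mantis | the warehouse floor: the fly, the gecko, the hawk, the sparrow]
8. Porter goes back to the loading dock with the sparrow.  [the loading dock: the cricket, the finch, the mantis, the sparrow | the warehouse floor: the fly, the gecko, the hawk]
9. Porter goes to the warehouse floor with the cricket.  [the loading dock: the finch, the mantis, the sparrow | the warehouse floor: the cricket, the fly, the gecko, the hawk]
10. Porter goes back to the loading dock alone.  [the loading dock: the finch, the mantis, the sparrow | the warehouse floor: the cricket, the fly, the gecko, the hawk]
11. Porter goes to the warehouse floor with the finch.  [the loading dock: the mantis, the sparrow | the warehouse floor: the cricket, the finch, the fly, the gecko, the hawk]
12. Porter goes back to the loading dock alone.  [the loading dock: the mantis, the sparrow | the warehouse floor: the cricket, the finch, the fly, the gecko, the hawk]
13. Porter goes to the warehouse floor with the mantis.  [the loading dock: the sparrow | the warehouse floor: the cricket, the finch, the fly, the gecko, the hawk, the mantis]
14. Porter goes back to the loading dock alone.  [the loading dock: the sparrow | the warehouse floor: the cricket, the finch, the fly, the gecko, the hawk, the mantis]
15. Porter goes to the warehouse floor with the sparrow.  [the loading dock: — | the warehouse floor: the cricket, the finch, the fly, the gecko, the hawk, the mantis, the sparrow]

15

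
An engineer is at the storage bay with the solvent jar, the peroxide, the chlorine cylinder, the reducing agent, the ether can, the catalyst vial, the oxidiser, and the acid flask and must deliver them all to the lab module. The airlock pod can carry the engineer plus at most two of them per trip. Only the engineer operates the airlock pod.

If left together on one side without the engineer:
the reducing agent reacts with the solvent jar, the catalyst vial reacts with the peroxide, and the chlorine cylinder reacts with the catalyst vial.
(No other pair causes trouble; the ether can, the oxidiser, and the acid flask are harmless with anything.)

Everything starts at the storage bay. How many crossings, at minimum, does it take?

Counting alone: the engineer can take at most 2 across per trip to the lab module, so moving all 8 needs at least 4 loaded trips out, with a return between consecutive ones — at least 7 crossings.
The safety rule pushes this higher. Following every safe sequence of crossings, the most of the 8 that can be at the lab module as the airlock pod arrives there on crossing 7 is 7 — never all 8.
So no plan with fewer than 9 crossings exists, and this one achieves 9:
1. Engineer goes to the lab module with the catalyst vial and the solvent jar.  [the storage bay: the acid flask, the chlorine cylinder, the ether can, the oxidiser, the peroxide, the reducing agent | the lab module: the catalyst vial, the solvent jar]
2. Engineer goes back to the storage bay alone.  [the storage bay: the acid flask, the chlorine cylinder, the ether can, the oxidiser, the peroxide, the reducing agent | the lab module: the catalyst vial, the solvent jar]
3. Engineer goes to the lab module with the peroxide.  [the storage bay: the acid flask, the chlorine cylinder, the ether can, the oxidiser, the reducing agent | the lab module: the catalyst vial, the peroxide, the solvent jar]
4. Engineer goes back to the storage bay with the catalyst vial.  [the storage bay: the acid flask, the catalyst vial, the chlorine cylinder, the ether can, the oxidiser, the reducing agent | the lab module: the peroxide, the solvent jar]
5. Engineer goes to the lab module with the chlorine cylinder and the ether can.  [the storage bay: the acid flask, the catalyst vial, the oxidiser, the reducing agent | the lab module: the chlorine cylinder, the ether can, the peroxide, the solvent jar]
6. Engineer goes back to the storage bay alone.  [the storage bay: the acid flask, the catalyst vial, the oxidiser, the reducing agent | the lab module: the chlorine cylinder, the ether can, the peroxide, the solvent jar]
7. Engineer goes to the lab module with the acid flask and the oxidiser.  [the storage bay: the catalyst vial, the reducing agent | the lab module: the acid flask, the chlorine cylinder, the ether can, the oxidiser, the peroxide, the solvent jar]
8. Engineer goes back to the storage bay alone.  [the storage bay: the catalyst vial, the reducing agent | the lab module: the acid flask, the chlorine cylinder, the ether can, the oxidiser, the peroxide, the solvent jar]
9. Engineer goes to the lab module with the catalyst vial and the reducing agent.  [the storage bay: — | the lab module: the acid flask, the catalyst vial, the chlorine cylinder, the ether can, the oxidiser, the peroxide, the reducing agent, the solvent jar]

9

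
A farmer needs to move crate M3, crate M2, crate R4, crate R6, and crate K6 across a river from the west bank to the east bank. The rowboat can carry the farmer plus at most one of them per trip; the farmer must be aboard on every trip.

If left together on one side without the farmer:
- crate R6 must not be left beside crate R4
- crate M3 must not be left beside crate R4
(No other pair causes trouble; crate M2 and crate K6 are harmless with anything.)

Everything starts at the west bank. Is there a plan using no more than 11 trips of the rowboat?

Yes — this plan uses 11 crossings (≤ 11):
1. Farmer goes to the east bank with crate R4.
2. Farmer goes back to the west bank alone.
3. Farmer goes to the east bank with crate M3.
4. Farmer goes back to the west bank with crate R4.
5. Farmer goes to the east bank with crate R6.
6. Farmer goes back to the west bank alone.
7. Farmer goes to the east bank with crate M2.
8. Farmer goes back to the west bank alone.
9. Farmer goes to the east bank with crate K6.
10. Farmer goes back to the west bank alone.
11. Farmer goes to the east bank with crate R4.

Yes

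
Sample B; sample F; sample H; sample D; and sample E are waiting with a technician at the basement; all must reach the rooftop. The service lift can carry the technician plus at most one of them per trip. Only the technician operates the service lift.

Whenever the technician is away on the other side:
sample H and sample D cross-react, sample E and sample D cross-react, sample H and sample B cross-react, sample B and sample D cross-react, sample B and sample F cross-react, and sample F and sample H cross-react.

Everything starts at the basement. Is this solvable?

Whatever the first load, the items left behind include a forbidden pair without the technician. No opening move is safe, so no plan exists.

No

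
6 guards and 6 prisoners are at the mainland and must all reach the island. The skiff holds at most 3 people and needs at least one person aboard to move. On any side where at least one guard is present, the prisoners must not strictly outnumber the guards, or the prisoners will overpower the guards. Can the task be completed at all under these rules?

Following every safe sequence of crossings from the start, the most of the 12 that can be at the island as the skiff arrives there on crossings 1, 3, 5 is 3, 5, 6 respectively; the best ever achieved is 6 of 12.
From crossing 7 on, no configuration arises that was not already reachable earlier: only 17 distinct safe configurations (who is on which side, and where the skiff is) can ever be reached, none of them has everyone across, and every continuation just revisits them. They are: 0 guards + 0 prisoners across (skiff back at the start); 0 guards + 1 prisoner across (skiff there); 0 guards + 1 prisoner across (skiff back at the start); 0 guards + 2 prisoners across (skiff there); 0 guards + 2 prisoners across (skiff back at the start); 0 guards + 3 prisoners across (skiff there); 0 guards + 3 prisoners across (skiff back at the start); 0 guards + 4 prisoners across (skiff there); 0 guards + 4 prisoners across (skiff back at the start); 0 guards + 5 prisoners across (skiff there); 0 guards + 5 prisoners across (skiff back at the start); 0 guards + 6 prisoners across (skiff there); 1 guard + 1 prisoner across (skiff there); 1 guard + 1 prisoner across (skiff back at the start); 2 guards + 2 prisoners across (skiff there); 2 guards + 2 prisoners across (skiff back at the start); 3 guards + 3 prisoners across (skiff there). So no valid plan exists.

No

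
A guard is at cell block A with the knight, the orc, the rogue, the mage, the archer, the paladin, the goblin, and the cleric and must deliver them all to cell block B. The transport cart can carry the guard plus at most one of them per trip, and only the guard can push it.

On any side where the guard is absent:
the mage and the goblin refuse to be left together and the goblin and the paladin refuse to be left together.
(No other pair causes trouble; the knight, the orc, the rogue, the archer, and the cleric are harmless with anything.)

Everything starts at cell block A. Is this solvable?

1. Guard goes to cell block B with the goblin.  [cell block A: the archer, the cleric, the knight, the mage, the orc, the paladin, the rogue | cell block B: the goblin]
2. Guard goes back to cell block A alone.  [cell block A: the archer, the cleric, the knight, the mage, the orc, the paladin, the rogue | cell block B: the goblin]
3. Guard goes to cell block B with the knight.  [cell block A: the archer, the cleric, the mage, the orc, the paladin, the rogue | cell block B: the goblin, the knight]
4. Guard goes back to cell block A alone.  [cell block A: the archer, the cleric, the mage, the orc, the paladin, the rogue | cell block B: the goblin, the knight]
5. Guard goes to cell block B with the orc.  [cell block A: the archer, the cleric, the mage, the paladin, the rogue | cell block B: the goblin, the knight, the orc]
6. Guard goes back to cell block A alone.  [cell block A: the archer, the cleric, the mage, the paladin, the rogue | cell block B: the goblin, the knight, the orc]
7. Guard goes to cell block B with the rogue.  [cell block A: the archer, the cleric, the mage, the paladin | cell block B: the goblin, the knight, the orc, the rogue]
8. Guard goes back to cell block A alone.  [cell block A: the archer, the cleric, the mage, the paladin | cell block B: the goblin, the knight, the orc, the rogue]
9. Guard goes to cell block B with the mage.  [cell block A: the archer, the cleric, the paladin | cell block B: the goblin, the knight, the mage, the orc, the rogue]
10. Guard goes back to cell block A with the goblin.  [cell block A: the archer, the cleric, the goblin, the paladin | cell block B: the knight, the mage, the orc, the rogue]
11. Guard goes to cell block B with the paladin.  [cell block A: the archer, the cleric, the goblin | cell block B: the knight, the mage, the orc, the paladin, the rogue]
12. Guard goes back to cell block A alone.  [cell block A: the archer, the cleric, the goblin | cell block B: the knight, the mage, the orc, the paladin, the rogue]
13. Guard goes to cell block B with the archer.  [cell block A: the cleric, the goblin | cell block B: the archer, the knight, the mage, the orc, the paladin, the rogue]
14. Guard goes back to cell block A alone.  [cell block A: the cleric, the goblin | cell block B: the archer, the knight, the mage, the orc, the paladin, the rogue]
15. Guard goes to cell block B with the cleric.  [cell block A: the goblin | cell block B: the archer, the cleric, the knight, the mage, the orc, the paladin, the rogue]
16. Guard goes back to cell block A alone.  [cell block A: the goblin | cell block B: the archer, the cleric, the knight, the mage, the orc, the paladin, the rogue]
17. Guard goes to cell block B with the goblin.  [cell block A: — | cell block B: the archer, the cleric, the goblin, the knight, the mage, the orc, the paladin, the rogue]

Yes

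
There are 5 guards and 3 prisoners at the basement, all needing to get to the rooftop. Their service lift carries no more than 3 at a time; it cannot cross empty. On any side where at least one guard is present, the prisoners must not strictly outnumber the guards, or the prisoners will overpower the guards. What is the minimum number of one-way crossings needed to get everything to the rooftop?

7

Counting alone: each trip to the rooftop takes at most 3 across and each return brings at least 1 back, so after t trips out (and t−1 returns) at most 3t − (t−1) of the 8 are across; that first reaches 8 at t = 4, so at least 7 crossings are needed.
The plan below uses exactly 7 crossings, so it is optimal:
1. 2 prisoners → the rooftop.  (the basement: 5G 1P; the rooftop: 0G 2P)
2. 1 prisoner ← the basement.  (the basement: 5G 2P; the rooftop: 0G 1P)
3. 2 guards and 1 prisoner → the rooftop.  (the basement: 3G 1P; the rooftop: 2G 2P)
4. 1 prisoner ← the basement.  (the basement: 3G 2P; the rooftop: 2G 1P)
5. 1 guard and 2 prisoners → the rooftop.  (the basement: 2G 0P; the rooftop: 3G 3P)
6. 1 prisoner ← the basement.  (the basement: 2G 1P; the rooftop: 3G 2P)
7. 2 guards and 1 prisoner → the rooftop.  (the basement: 0G 0P; the rooftop: 5G 3P)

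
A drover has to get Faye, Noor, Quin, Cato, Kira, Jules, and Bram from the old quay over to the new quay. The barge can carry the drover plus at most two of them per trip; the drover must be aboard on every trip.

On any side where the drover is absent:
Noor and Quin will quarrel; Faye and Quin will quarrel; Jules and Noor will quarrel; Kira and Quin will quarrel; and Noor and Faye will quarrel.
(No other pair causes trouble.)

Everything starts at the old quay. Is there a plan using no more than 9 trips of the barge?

No

Counting alone: the drover can take at most 2 across per trip to the new quay, so moving all 7 needs at least 4 loaded trips out, with a return between consecutive ones — at least 7 crossings.
The safety rule pushes this higher. Following every safe sequence of crossings, the most of the 7 that can be at the new quay as the barge arrives there on crossings 7, 9 is 5, 6 respectively — never all 7.
So the move cannot be finished within 9 crossings. (The shortest complete plan takes 11:)
1. Drover goes to the new quay with Noor and Quin.  [the old quay: Bram, Cato, Faye, Jules, Kira | the new quay: Noor, Quin]
2. Drover goes back to the old quay with Noor.  [the old quay: Bram, Cato, Faye, Jules, Kira, Noor | the new quay: Quin]
3. Drover goes to the new quay with Faye and Jules.  [the old quay: Bram, Cato, Kira, Noor | the new quay: Faye, Jules, Quin]
4. Drover goes back to the old quay with Faye.  [the old quay: Bram, Cato, Faye, Kira, Noor | the new quay: Jules, Quin]
5. Drover goes to the new quay with Cato and Faye.  [the old quay: Bram, Kira, Noor | the new quay: Cato, Faye, Jules, Quin]
6. Drover goes back to the old quay with Faye.  [the old quay: Bram, Faye, Kira, Noor | the new quay: Cato, Jules, Quin]
7. Drover goes to the new quay with Faye and Kira.  [the old quay: Bram, Noor | the new quay: Cato, Faye, Jules, Kira, Quin]
8. Drover goes back to the old quay with Quin.  [the old quay: Bram, Noor, Quin | the new quay: Cato, Faye, Jules, Kira]
9. Drover goes to the new quay with Bram and Noor.  [the old quay: Quin | the new quay: Bram, Cato, Faye, Jules, Kira, Noor]
10. Drover goes back to the old quay with Noor.  [the old quay: Noor, Quin | the new quay: Bram, Cato, Faye, Jules, Kira]
11. Drover goes to the new quay with Noor and Quin.  [the old quay: — | the new quay: Bram, Cato, Faye, Jules, Kira, Noor, Quin]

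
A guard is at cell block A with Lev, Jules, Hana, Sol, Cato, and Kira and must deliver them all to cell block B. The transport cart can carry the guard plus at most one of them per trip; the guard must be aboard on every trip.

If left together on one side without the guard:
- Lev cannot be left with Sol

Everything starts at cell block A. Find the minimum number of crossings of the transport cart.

11

Counting alone: the guard can take at most 1 across per trip to cell block B, so moving all 6 needs at least 6 loaded trips out, with a return between consecutive ones — at least 11 crossings.
The plan below uses exactly 11 crossings, so it is optimal:
1. Guard goes to cell block B with Lev.  [cell block A: Cato, Hana, Jules, Kira, Sol | cell block B: Lev]
2. Guard goes back to cell block A alone.  [cell block A: Cato, Hana, Jules, Kira, Sol | cell block B: Lev]
3. Guard goes to cell block B with Jules.  [cell block A: Cato, Hana, Kira, Sol | cell block B: Jules, Lev]
4. Guard goes back to cell block A alone.  [cell block A: Cato, Hana, Kira, Sol | cell block B: Jules, Lev]
5. Guard goes to cell block B with Hana.  [cell block A: Cato, Kira, Sol | cell block B: Hana, Jules, Lev]
6. Guard goes back to cell block A alone.  [cell block A: Cato, Kira, Sol | cell block B: Hana, Jules, Lev]
7. Guard goes to cell block B with Cato.  [cell block A: Kira, Sol | cell block B: Cato, Hana, Jules, Lev]
8. Guard goes back to cell block A alone.  [cell block A: Kira, Sol | cell block B: Cato, Hana, Jules, Lev]
9. Guard goes to cell block B with Kira.  [cell block A: Sol | cell block B: Cato, Hana, Jules, Kira, Lev]
10. Guard goes back to cell block A alone.  [cell block A: Sol | cell block B: Cato, Hana, Jules, Kira, Lev]
11. Guard goes to cell block B with Sol.  [cell block A: — | cell block B: Cato, Hana, Jules, Kira, Lev, Sol]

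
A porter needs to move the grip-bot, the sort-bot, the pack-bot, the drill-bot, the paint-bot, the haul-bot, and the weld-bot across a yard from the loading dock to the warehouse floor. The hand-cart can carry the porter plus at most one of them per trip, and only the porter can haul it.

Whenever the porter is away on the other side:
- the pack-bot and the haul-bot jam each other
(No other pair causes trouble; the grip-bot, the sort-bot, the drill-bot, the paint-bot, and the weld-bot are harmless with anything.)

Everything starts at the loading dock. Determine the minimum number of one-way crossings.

13

Counting alone: the porter can take at most 1 across per trip to the warehouse floor, so moving all 7 needs at least 7 loaded trips out, with a return between consecutive ones — at least 13 crossings.
The plan below uses exactly 13 crossings, so it is optimal:
1. Porter goes to the warehouse floor with the pack-bot.  [the loading dock: the drill-bot, the grip-bot, the haul-bot, the paint-bot, the sort-bot, the weld-bot | the warehouse floor: the pack-bot]
2. Porter goes back to the loading dock alone.  [the loading dock: the drill-bot, the grip-bot, the haul-bot, the paint-bot, the sort-bot, the weld-bot | the warehouse floor: the pack-bot]
3. Porter goes to the warehouse floor with the grip-bot.  [the loading dock: the drill-bot, the haul-bot, the paint-bot, the sort-bot, the weld-bot | the warehouse floor: the grip-bot, the pack-bot]
4. Porter goes back to the loading dock alone.  [the loading dock: the drill-bot, the haul-bot, the paint-bot, the sort-bot, the weld-bot | the warehouse floor: the grip-bot, the pack-bot]
5. Porter goes to the warehouse floor with the sort-bot.  [the loading dock: the drill-bot, the haul-bot, the paint-bot, the weld-bot | the warehouse floor: the grip-bot, the pack-bot, the sort-bot]
6. Porter goes back to the loading dock alone.  [the loading dock: the drill-bot, the haul-bot, the paint-bot, the weld-bot | the warehouse floor: the grip-bot, the pack-bot, the sort-bot]
7. Porter goes to the warehouse floor with the drill-bot.  [the loading dock: the haul-bot, the paint-bot, the weld-bot | the warehouse floor: the drill-bot, the grip-bot, the pack-bot, the sort-bot]
8. Porter goes back to the loading dock alone.  [the loading dock: the haul-bot, the paint-bot, the weld-bot | the warehouse floor: the drill-bot, the grip-bot, the pack-bot, the sort-bot]
9. Porter goes to the warehouse floor with the paint-bot.  [the loading dock: the haul-bot, the weld-bot | the warehouse floor: the drill-bot, the grip-bot, the pack-bot, the paint-bot, the sort-bot]
10. Porter goes back to the loading dock alone.  [the loading dock: the haul-bot, the weld-bot | the warehouse floor: the drill-bot, the grip-bot, the pack-bot, the paint-bot, the sort-bot]
11. Porter goes to the warehouse floor with the weld-bot.  [the loading dock: the haul-bot | the warehouse floor: the drill-bot, the grip-bot, the pack-bot, the paint-bot, the sort-bot, the weld-bot]
12. Porter goes back to the loading dock alone.  [the loading dock: the haul-bot | the warehouse floor: the drill-bot, the grip-bot, the pack-bot, the paint-bot, the sort-bot, the weld-bot]
13. Porter goes to the warehouse floor with the haul-bot.  [the loading dock: — | the warehouse floor: the drill-bot, the grip-bot, the haul-bot, the pack-bot, the paint-bot, the sort-bot, the weld-bot]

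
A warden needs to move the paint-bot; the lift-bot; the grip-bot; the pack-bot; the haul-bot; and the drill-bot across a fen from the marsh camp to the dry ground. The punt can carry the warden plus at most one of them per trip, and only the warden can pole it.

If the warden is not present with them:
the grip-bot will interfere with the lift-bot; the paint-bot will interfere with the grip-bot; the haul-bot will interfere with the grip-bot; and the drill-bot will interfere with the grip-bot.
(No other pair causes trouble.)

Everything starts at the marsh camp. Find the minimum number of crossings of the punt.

impossible

Following every safe sequence of crossings from the start, the most of the 6 that can be at the dry ground as the punt arrives there on crossings 1, 3, 5 is 1, 2, 3 respectively; the best ever achieved is 3 of 6.
From crossing 7 on, no configuration arises that was not already reachable earlier: only 22 distinct safe configurations (who is on which side, and where the punt is) can ever be reached, none of them has everyone across, and every continuation just revisits them. So no valid plan exists.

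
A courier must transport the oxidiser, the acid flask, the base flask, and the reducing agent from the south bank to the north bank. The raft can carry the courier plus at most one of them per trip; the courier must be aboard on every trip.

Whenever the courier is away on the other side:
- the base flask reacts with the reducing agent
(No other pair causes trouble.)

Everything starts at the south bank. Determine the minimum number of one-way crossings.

Counting alone: the courier can take at most 1 across per trip to the north bank, so moving all 4 needs at least 4 loaded trips out, with a return between consecutive ones — at least 7 crossings.
The plan below uses exactly 7 crossings, so it is optimal:
1. Courier goes to the north bank with the base flask.
2. Courier goes back to the south bank alone.
3. Courier goes to the north bank with the oxidiser.
4. Courier goes back to the south bank alone.
5. Courier goes to the north bank with the acid flask.
6. Courier goes back to the south bank alone.
7. Courier goes to the north bank with the reducing agent.

7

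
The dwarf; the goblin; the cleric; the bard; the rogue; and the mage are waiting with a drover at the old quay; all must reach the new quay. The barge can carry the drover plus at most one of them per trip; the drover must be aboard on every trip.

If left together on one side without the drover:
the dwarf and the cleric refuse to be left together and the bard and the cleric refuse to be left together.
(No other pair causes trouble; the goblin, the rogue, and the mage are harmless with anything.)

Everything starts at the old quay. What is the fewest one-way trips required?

Counting alone: the drover can take at most 1 across per trip to the new quay, so moving all 6 needs at least 6 loaded trips out, with a return between consecutive ones — at least 11 crossings.
The safety rule pushes this higher. Following every safe sequence of crossings, the most of the 6 that can be at the new quay as the barge arrives there on crossing 11 is 5 — never all 6.
So no plan with fewer than 13 crossings exists, and this one achieves 13:
1. Drover goes to the new quay with the cleric.
2. Drover goes back to the old quay alone.
3. Drover goes to the new quay with the dwarf.
4. Drover goes back to the old quay with the cleric.
5. Drover goes to the new quay with the bard.
6. Drover goes back to the old quay alone.
7. Drover goes to the new quay with the goblin.
8. Drover goes back to the old quay alone.
9. Drover goes to the new quay with the rogue.
10. Drover goes back to the old quay alone.
11. Drover goes to the new quay with the mage.
12. Drover goes back to the old quay alone.
13. Drover goes to the new quay with the cleric.

13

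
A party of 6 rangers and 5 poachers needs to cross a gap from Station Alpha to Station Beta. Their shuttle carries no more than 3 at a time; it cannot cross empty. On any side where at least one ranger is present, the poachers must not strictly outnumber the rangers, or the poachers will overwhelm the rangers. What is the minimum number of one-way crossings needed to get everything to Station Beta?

Counting alone: each trip to Station Beta takes at most 3 across and each return brings at least 1 back, so after t trips out (and t−1 returns) at most 3t − (t−1) of the 11 are across; that first reaches 11 at t = 5, so at least 9 crossings are needed.
The plan below uses exactly 9 crossings, so it is optimal:
1. 3 poachers → Station Beta.  (Station Alpha: 6R 2P; Station Beta: 0R 3P)
2. 1 poacher ← Station Alpha.  (Station Alpha: 6R 3P; Station Beta: 0R 2P)
3. 3 rangers → Station Beta.  (Station Alpha: 3R 3P; Station Beta: 3R 2P)
4. 1 ranger ← Station Alpha.  (Station Alpha: 4R 3P; Station Beta: 2R 2P)
5. 2 rangers and 1 poacher → Station Beta.  (Station Alpha: 2R 2P; Station Beta: 4R 3P)
6. 1 ranger ← Station Alpha.  (Station Alpha: 3R 2P; Station Beta: 3R 3P)
7. 2 rangers and 1 poacher → Station Beta.  (Station Alpha: 1R 1P; Station Beta: 5R 4P)
8. 1 ranger ← Station Alpha.  (Station Alpha: 2R 1P; Station Beta: 4R 4P)
9. 2 rangers and 1 poacher → Station Beta.  (Station Alpha: 0R 0P; Station Beta: 6R 5P)

9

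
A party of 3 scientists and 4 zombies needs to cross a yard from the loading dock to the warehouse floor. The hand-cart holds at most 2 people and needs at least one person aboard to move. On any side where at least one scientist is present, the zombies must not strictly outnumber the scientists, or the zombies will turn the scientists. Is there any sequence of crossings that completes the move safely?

The zombies already outnumber the scientists at the loading dock before anyone moves, so the starting position itself is disallowed.

No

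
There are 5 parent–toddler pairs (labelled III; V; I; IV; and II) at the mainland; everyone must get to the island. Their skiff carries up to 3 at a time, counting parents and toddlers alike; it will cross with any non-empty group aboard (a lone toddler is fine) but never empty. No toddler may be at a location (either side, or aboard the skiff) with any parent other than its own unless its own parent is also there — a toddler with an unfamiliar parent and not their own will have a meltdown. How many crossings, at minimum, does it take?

11

Counting alone: each trip to the island takes at most 3 across and each return brings at least 1 back, so after t trips out (and t−1 returns) at most 3t − (t−1) of the 10 are across; that first reaches 10 at t = 5, so at least 9 crossings are needed.
The safety rule pushes this higher. Following every safe sequence of crossings, the most of the 10 that can be at the island as the skiff arrives there on crossing 9 is 9 — never all 10.
So no plan with fewer than 11 crossings exists, and this one achieves 11:
1. parent III and toddler III cross → the island.
2. parent III crosses ← the mainland.
3. toddler I, toddler IV, and toddler V cross → the island.
4. toddler III crosses ← the mainland.
5. parent I, parent IV, and parent V cross → the island.
6. parent V and toddler V cross ← the mainland.
7. parent II, parent III, and parent V cross → the island.
8. toddler I crosses ← the mainland.
9. toddler III and toddler V cross → the island.
10. toddler III crosses ← the mainland.
11. toddler I, toddler II, and toddler III cross → the island.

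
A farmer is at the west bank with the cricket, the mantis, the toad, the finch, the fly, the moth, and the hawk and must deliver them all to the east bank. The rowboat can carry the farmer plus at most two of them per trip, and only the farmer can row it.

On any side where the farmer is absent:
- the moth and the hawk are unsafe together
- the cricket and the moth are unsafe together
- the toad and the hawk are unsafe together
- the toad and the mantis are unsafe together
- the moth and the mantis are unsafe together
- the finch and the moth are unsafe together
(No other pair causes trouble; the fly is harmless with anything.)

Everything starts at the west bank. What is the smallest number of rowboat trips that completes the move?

9

Counting alone: the farmer can take at most 2 across per trip to the east bank, so moving all 7 needs at least 4 loaded trips out, with a return between consecutive ones — at least 7 crossings.
The safety rule pushes this higher. Following every safe sequence of crossings, the most of the 7 that can be at the east bank as the rowboat arrives there on crossing 7 is 6 — never all 7.
So no plan with fewer than 9 crossings exists, and this one achieves 9:
1. Farmer goes to the east bank with the moth and the toad.
2. Farmer goes back to the west bank alone.
3. Farmer goes to the east bank with the fly.
4. Farmer goes back to the west bank alone.
5. Farmer goes to the east bank with the cricket and the mantis.
6. Farmer goes back to the west bank with the moth and the toad.
7. Farmer goes to the east bank with the finch and the hawk.
8. Farmer goes back to the west bank alone.
9. Farmer goes to the east bank with the moth and the toad.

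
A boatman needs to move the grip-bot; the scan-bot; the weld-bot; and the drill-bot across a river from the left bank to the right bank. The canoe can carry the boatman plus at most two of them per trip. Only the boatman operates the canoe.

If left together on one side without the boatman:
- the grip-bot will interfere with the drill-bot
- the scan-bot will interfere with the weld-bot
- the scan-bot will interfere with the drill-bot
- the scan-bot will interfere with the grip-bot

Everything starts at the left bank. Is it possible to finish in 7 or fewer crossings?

Yes — this plan uses 5 crossings (≤ 7):
1. Boatman goes to the right bank with the grip-bot and the scan-bot.
2. Boatman goes back to the left bank with the grip-bot.
3. Boatman goes to the right bank with the grip-bot and the weld-bot.
4. Boatman goes back to the left bank with the scan-bot.
5. Boatman goes to the right bank with the drill-bot and the scan-bot.

Yes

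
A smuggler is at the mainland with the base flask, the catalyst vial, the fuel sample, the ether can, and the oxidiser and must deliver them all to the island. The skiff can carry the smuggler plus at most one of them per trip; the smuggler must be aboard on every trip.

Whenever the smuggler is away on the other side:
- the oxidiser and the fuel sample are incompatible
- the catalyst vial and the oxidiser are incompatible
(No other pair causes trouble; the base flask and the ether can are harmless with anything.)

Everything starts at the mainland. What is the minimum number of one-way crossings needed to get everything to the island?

11

Counting alone: the smuggler can take at most 1 across per trip to the island, so moving all 5 needs at least 5 loaded trips out, with a return between consecutive ones — at least 9 crossings.
The safety rule pushes this higher. Following every safe sequence of crossings, the most of the 5 that can be at the island as the skiff arrives there on crossing 9 is 4 — never all 5.
So no plan with fewer than 11 crossings exists, and this one achieves 11:
1. Smuggler goes to the island with the oxidiser.  [the mainland: the base flask, the catalyst vial, the ether can, the fuel sample | the island: the oxidiser]
2. Smuggler goes back to the mainland alone.  [the mainland: the base flask, the catalyst vial, the ether can, the fuel sample | the island: the oxidiser]
3. Smuggler goes to the island with the base flask.  [the mainland: the catalyst vial, the ether can, the fuel sample | the island: the base flask, the oxidiser]
4. Smuggler goes back to the mainland alone.  [the mainland: the catalyst vial, the ether can, the fuel sample | the island: the base flask, the oxidiser]
5. Smuggler goes to the island with the catalyst vial.  [the mainland: the ether can, the fuel sample | the island: the base flask, the catalyst vial, the oxidiser]
6. Smuggler goes back to the mainland with the oxidiser.  [the mainland: the ether can, the fuel sample, the oxidiser | the island: the base flask, the catalyst vial]
7. Smuggler goes to the island with the fuel sample.  [the mainland: the ether can, the oxidiser | the island: the base flask, the catalyst vial, the fuel sample]
8. Smuggler goes back to the mainland alone.  [the mainland: the ether can, the oxidiser | the island: the base flask, the catalyst vial, the fuel sample]
9. Smuggler goes to the island with the ether can.  [the mainland: the oxidiser | the island: the base flask, the catalyst vial, the ether can, the fuel sample]
10. Smuggler goes back to the mainland alone.  [the mainland: the oxidiser | the island: the base flask, the catalyst vial, the ether can, the fuel sample]
11. Smuggler goes to the island with the oxidiser.  [the mainland: — | the island: the base flask, the catalyst vial, the ether can, the fuel sample, the oxidiser]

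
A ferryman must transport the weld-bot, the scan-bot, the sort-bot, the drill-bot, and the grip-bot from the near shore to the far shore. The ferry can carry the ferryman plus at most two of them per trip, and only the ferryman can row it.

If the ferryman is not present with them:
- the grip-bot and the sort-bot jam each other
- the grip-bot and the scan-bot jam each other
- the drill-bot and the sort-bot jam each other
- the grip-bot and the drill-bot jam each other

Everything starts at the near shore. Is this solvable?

Yes

1. Ferryman goes to the far shore with the grip-bot and the sort-bot.  [the near shore: the drill-bot, the scan-bot, the weld-bot | the far shore: the grip-bot, the sort-bot]
2. Ferryman goes back to the near shore with the sort-bot.  [the near shore: the drill-bot, the scan-bot, the sort-bot, the weld-bot | the far shore: the grip-bot]
3. Ferryman goes to the far shore with the sort-bot and the weld-bot.  [the near shore: the drill-bot, the scan-bot | the far shore: the grip-bot, the sort-bot, the weld-bot]
4. Ferryman goes back to the near shore with the sort-bot.  [the near shore: the drill-bot, the scan-bot, the sort-bot | the far shore: the grip-bot, the weld-bot]
5. Ferryman goes to the far shore with the scan-bot and the sort-bot.  [the near shore: the drill-bot | the far shore: the grip-bot, the scan-bot, the sort-bot, the weld-bot]
6. Ferryman goes back to the near shore with the grip-bot.  [the near shore: the drill-bot, the grip-bot | the far shore: the scan-bot, the sort-bot, the weld-bot]
7. Ferryman goes to the far shore with the drill-bot and the grip-bot.  [the near shore: — | the far shore: the drill-bot, the grip-bot, the scan-bot, the sort-bot, the weld-bot]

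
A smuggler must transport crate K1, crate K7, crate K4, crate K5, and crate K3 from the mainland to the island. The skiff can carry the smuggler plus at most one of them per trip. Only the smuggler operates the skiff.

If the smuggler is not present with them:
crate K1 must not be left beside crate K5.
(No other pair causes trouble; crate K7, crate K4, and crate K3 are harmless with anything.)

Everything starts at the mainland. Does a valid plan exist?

1. Smuggler goes to the island with crate K1.
2. Smuggler goes back to the mainland alone.
3. Smuggler goes to the island with crate K7.
4. Smuggler goes back to the mainland alone.
5. Smuggler goes to the island with crate K4.
6. Smuggler goes back to the mainland alone.
7. Smuggler goes to the island with crate K3.
8. Smuggler goes back to the mainland alone.
9. Smuggler goes to the island with crate K5.

Yes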